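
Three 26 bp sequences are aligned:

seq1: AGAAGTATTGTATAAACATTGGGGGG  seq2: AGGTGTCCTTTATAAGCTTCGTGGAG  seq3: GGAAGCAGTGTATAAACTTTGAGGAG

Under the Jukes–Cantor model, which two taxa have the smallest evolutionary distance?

seq1–seq2: 10/26 differ, p = 0.385, d = 0.539.
seq1–seq3: 6/26 differ, p = 0.231, d = 0.276.
seq2–seq3: 10/26 differ, p = 0.385, d = 0.539.
The smallest distance is between seq1 and seq3.

seq1 and seq3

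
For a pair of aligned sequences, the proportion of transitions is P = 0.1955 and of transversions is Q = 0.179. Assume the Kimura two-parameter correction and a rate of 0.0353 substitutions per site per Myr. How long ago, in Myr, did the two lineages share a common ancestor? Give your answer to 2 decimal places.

Under the Kimura two-parameter model, d = −½ ln(1 − 2P − Q) − ¼ ln(1 − 2Q).
1 − 2P − Q = 0.43, giving −½ ln(0.43) = 0.421985.
1 − 2Q = 0.642, giving −¼ ln(0.642) = 0.110792.
d = 0.421985 + 0.110792 = 0.532777.
Under a molecular clock d = 2μt, so t = d/(2μ) = 0.532777 / (2 × 0.0353) = 7.55 Myr.

7.55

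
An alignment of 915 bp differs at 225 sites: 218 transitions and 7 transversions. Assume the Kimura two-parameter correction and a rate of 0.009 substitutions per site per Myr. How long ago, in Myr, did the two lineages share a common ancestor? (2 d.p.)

P = 218/915 ≈ 0.238251 and Q = 7/915 ≈ 0.00765.
Under the Kimura two-parameter model, d = −½ ln(1 − 2P − Q) − ¼ ln(1 − 2Q).
1 − 2P − Q = 0.515848, giving −½ ln(0.515848) = 0.330972.
1 − 2Q = 0.9847, giving −¼ ln(0.9847) = 0.003855.
d = 0.330972 + 0.003855 = 0.334827.
Under a molecular clock d = 2μt, so t = d/(2μ) = 0.334827 / (2 × 0.009) = 18.60 Myr.

18.60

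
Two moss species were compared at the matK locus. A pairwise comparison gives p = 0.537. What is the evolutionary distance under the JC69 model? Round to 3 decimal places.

d = −(3/4) ln(1 − 4p/3) = −0.75 ln(1 − 0.716) = −0.75 ln(0.284)
  = −0.75 × (-1.258781) = 0.944086 substitutions/site.

0.944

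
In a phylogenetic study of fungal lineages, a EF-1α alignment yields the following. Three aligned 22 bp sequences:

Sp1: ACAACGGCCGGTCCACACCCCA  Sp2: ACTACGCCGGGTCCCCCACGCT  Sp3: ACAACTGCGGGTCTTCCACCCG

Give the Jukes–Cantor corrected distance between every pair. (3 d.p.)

d(Sp1,Sp2) = 0.497, d(Sp1,Sp3) = 0.414, d(Sp2,Sp3) = 0.414

Sp1–Sp2: 8/22 sites differ → p ≈ 0.363636, d = −0.75 ln(1 − 0.484848) = 0.497470 ≈ 0.497.
Sp1–Sp3: 7/22 sites differ → p ≈ 0.318182, d = −0.75 ln(1 − 0.424243) = 0.414052 ≈ 0.414.
Sp2–Sp3: 7/22 sites differ → p ≈ 0.318182, d = −0.75 ln(1 − 0.424243) = 0.414052 ≈ 0.414.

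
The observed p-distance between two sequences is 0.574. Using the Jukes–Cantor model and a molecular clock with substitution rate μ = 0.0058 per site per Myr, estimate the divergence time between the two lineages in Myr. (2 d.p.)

d = −(3/4) ln(1 − 4p/3) = −0.75 ln(1 − 0.765333) = −0.75 ln(0.234667)
  = −0.75 × (-1.449588) = 1.087191 substitutions/site.
Under a molecular clock d = 2μt, so t = d/(2μ) = 1.087191 / (2 × 0.0058) = 93.72 Myr.

93.72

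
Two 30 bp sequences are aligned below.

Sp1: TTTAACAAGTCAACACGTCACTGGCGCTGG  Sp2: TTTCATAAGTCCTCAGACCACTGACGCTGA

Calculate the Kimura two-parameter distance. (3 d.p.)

Of 30 sites, 5 differences are transitions and 4 are transversions, so P = 5/30 ≈ 0.166667 and Q = 4/30 ≈ 0.133333.
Under the Kimura two-parameter model, d = −½ ln(1 − 2P − Q) − ¼ ln(1 − 2Q).
1 − 2P − Q = 0.533333, giving −½ ln(0.533333) = 0.314305.
1 − 2Q = 0.733334, giving −¼ ln(0.733334) = 0.077539.
d = 0.314305 + 0.077539 = 0.391844.

0.392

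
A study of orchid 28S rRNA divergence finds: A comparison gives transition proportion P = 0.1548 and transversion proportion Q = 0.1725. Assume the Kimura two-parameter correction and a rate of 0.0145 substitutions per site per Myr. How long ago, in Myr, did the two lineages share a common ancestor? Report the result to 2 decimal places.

14.99

Under the Kimura two-parameter model, d = −½ ln(1 − 2P − Q) − ¼ ln(1 − 2Q).
1 − 2P − Q = 0.5179, giving −½ ln(0.5179) = 0.328987.
1 − 2Q = 0.655, giving −¼ ln(0.655) = 0.105780.
d = 0.328987 + 0.105780 = 0.434767.
Under a molecular clock d = 2μt, so t = d/(2μ) = 0.434767 / (2 × 0.0145) = 14.99 Myr.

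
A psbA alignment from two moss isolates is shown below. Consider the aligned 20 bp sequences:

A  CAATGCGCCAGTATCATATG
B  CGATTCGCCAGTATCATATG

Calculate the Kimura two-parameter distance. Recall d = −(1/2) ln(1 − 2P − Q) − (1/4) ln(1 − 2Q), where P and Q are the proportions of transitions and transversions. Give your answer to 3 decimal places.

0.108

Of 20 sites, 1 differences are transitions and 1 are transversions, so P = 1/20 = 0.05 and Q = 1/20 = 0.05.
Under the Kimura two-parameter model, d = −½ ln(1 − 2P − Q) − ¼ ln(1 − 2Q).
1 − 2P − Q = 0.85, giving −½ ln(0.85) = 0.081259.
1 − 2Q = 0.9, giving −¼ ln(0.9) = 0.026340.
d = 0.081259 + 0.026340 = 0.107599.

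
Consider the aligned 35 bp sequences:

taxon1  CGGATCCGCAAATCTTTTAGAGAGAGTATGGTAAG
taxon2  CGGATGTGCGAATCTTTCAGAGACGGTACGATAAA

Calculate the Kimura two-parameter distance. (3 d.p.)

0.336

Of 35 sites, 7 differences are transitions and 2 are transversions, so P = 7/35 = 0.2 and Q = 2/35 ≈ 0.057143.
Under the Kimura two-parameter model, d = −½ ln(1 − 2P − Q) − ¼ ln(1 − 2Q).
1 − 2P − Q = 0.542857, giving −½ ln(0.542857) = 0.305455.
1 − 2Q = 0.885714, giving −¼ ln(0.885714) = 0.030340.
d = 0.305455 + 0.030340 = 0.335795.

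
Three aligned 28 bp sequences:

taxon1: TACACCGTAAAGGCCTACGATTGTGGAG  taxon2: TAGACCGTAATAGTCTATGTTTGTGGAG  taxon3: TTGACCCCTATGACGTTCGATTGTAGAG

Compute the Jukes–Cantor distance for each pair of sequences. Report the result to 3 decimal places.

taxon1–taxon2: 6/28 sites differ → p ≈ 0.214286, d = −0.75 ln(1 − 0.285715) = 0.252355 ≈ 0.252.
taxon1–taxon3: 10/28 sites differ → p ≈ 0.357143, d = −0.75 ln(1 − 0.476191) = 0.484971 ≈ 0.485.
taxon2–taxon3: 12/28 sites differ → p ≈ 0.428571, d = −0.75 ln(1 − 0.571428) = 0.635472 ≈ 0.635.

d(taxon1,taxon2) = 0.252, d(taxon1,taxon3) = 0.485, d(taxon2,taxon3) = 0.635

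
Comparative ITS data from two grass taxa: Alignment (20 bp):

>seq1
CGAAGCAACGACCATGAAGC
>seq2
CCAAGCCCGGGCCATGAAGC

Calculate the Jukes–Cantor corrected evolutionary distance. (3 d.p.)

0.304

The sequences differ at 5 of 20 sites (2, 7, 8, 9, 11), so p = 5/20 = 0.25.
d = −(3/4) ln(1 − 4p/3) = −0.75 ln(1 − 0.333333) = −0.75 ln(0.666667)
  = −0.75 × (-0.405465) = 0.304099 substitutions/site.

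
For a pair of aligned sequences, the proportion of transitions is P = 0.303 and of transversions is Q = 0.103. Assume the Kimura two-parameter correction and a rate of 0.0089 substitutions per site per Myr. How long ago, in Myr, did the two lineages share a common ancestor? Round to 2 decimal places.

37.91

Under the Kimura two-parameter model, d = −½ ln(1 − 2P − Q) − ¼ ln(1 − 2Q).
1 − 2P − Q = 0.291, giving −½ ln(0.291) = 0.617216.
1 − 2Q = 0.794, giving −¼ ln(0.794) = 0.057668.
d = 0.617216 + 0.057668 = 0.674884.
Under a molecular clock d = 2μt, so t = d/(2μ) = 0.674884 / (2 × 0.0089) = 37.91 Myr.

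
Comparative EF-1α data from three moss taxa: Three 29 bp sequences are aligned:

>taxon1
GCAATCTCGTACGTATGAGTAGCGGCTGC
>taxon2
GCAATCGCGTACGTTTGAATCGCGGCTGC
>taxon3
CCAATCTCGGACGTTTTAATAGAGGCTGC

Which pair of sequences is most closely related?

taxon1–taxon2: 4/29 differ, p = 0.138, d = 0.152.
taxon1–taxon3: 6/29 differ, p = 0.207, d = 0.242.
taxon2–taxon3: 6/29 differ, p = 0.207, d = 0.242.
The smallest distance is between taxon1 and taxon2.

taxon1 and taxon2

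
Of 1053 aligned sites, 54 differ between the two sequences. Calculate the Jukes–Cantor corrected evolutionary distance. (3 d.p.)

p = 54/1053 ≈ 0.051282.
d = −(3/4) ln(1 − 4p/3) = −0.75 ln(1 − 0.068376) = −0.75 ln(0.931624)
  = −0.75 × (-0.070826) = 0.053120 substitutions/site.

0.053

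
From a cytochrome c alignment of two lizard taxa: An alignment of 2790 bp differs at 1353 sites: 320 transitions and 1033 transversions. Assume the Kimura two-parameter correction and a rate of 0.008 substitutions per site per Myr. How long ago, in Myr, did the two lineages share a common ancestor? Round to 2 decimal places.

49.68

P = 320/2790 ≈ 0.114695 and Q = 1033/2790 ≈ 0.370251.
Under the Kimura two-parameter model, d = −½ ln(1 − 2P − Q) − ¼ ln(1 − 2Q).
1 − 2P − Q = 0.400359, giving −½ ln(0.400359) = 0.457697.
1 − 2Q = 0.259498, giving −¼ ln(0.259498) = 0.337252.
d = 0.457697 + 0.337252 = 0.794949.
Under a molecular clock d = 2μt, so t = d/(2μ) = 0.794949 / (2 × 0.008) = 49.68 Myr.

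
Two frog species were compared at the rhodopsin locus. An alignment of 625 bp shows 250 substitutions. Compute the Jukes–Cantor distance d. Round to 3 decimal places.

0.572

p = 250/625 = 0.4.
d = −(3/4) ln(1 − 4p/3) = −0.75 ln(1 − 0.533333) = −0.75 ln(0.466667)
  = −0.75 × (-0.762139) = 0.571604 substitutions/site.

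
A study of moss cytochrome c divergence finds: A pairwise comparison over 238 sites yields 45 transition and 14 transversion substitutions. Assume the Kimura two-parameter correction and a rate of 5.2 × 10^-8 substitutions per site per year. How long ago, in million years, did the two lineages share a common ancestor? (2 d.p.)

3.06

P = 45/238 ≈ 0.189076 and Q = 14/238 ≈ 0.058824.
Under the Kimura two-parameter model, d = −½ ln(1 − 2P − Q) − ¼ ln(1 − 2Q).
1 − 2P − Q = 0.563024, giving −½ ln(0.563024) = 0.287217.
1 − 2Q = 0.882352, giving −¼ ln(0.882352) = 0.031291.
d = 0.287217 + 0.031291 = 0.318508.
Under a molecular clock d = 2μt, so t = d/(2μ) = 0.318508 / (2 × 5.2 × 10^-8) = 3.06 million years.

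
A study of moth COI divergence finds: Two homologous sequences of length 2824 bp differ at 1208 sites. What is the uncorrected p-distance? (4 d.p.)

p = 1208/2824 = 0.427762… ≈ 0.4278 (to 4 d.p.).

0.4278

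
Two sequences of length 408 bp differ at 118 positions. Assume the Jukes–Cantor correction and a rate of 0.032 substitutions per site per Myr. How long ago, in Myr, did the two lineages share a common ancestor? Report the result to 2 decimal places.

p = 118/408 ≈ 0.289216.
d = −(3/4) ln(1 − 4p/3) = −0.75 ln(1 − 0.385621) = −0.75 ln(0.614379)
  = −0.75 × (-0.487143) = 0.365357 substitutions/site.
Under a molecular clock d = 2μt, so t = d/(2μ) = 0.365357 / (2 × 0.032) = 5.71 Myr.

5.71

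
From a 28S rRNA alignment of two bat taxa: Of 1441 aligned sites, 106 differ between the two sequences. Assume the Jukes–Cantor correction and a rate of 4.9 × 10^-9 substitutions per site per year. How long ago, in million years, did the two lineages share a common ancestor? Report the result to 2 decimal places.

7.90

p = 106/1441 ≈ 0.07356.
d = −(3/4) ln(1 − 4p/3) = −0.75 ln(1 − 0.09808) = −0.75 ln(0.90192)
  = −0.75 × (-0.103229) = 0.077422 substitutions/site.
Under a molecular clock d = 2μt, so t = d/(2μ) = 0.077422 / (2 × 4.9 × 10^-9) = 7.90 million years.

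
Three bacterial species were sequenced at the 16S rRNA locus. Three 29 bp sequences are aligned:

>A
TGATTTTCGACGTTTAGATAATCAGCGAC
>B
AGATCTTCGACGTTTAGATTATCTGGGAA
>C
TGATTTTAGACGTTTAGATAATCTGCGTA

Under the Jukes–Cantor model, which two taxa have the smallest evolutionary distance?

A–B: 6/29 differ, p = 0.207, d = 0.242.
A–C: 4/29 differ, p = 0.138, d = 0.152.
B–C: 6/29 differ, p = 0.207, d = 0.242.
The smallest distance is between A and C.

A and C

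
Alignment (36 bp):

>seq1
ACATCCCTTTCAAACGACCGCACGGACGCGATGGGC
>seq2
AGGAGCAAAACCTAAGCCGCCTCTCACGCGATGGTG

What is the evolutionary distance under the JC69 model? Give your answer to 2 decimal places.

0.91

The sequences differ at 19 of 36 sites, so p = 19/36 ≈ 0.527778.
d = −(3/4) ln(1 − 4p/3) = −0.75 ln(1 − 0.703704) = −0.75 ln(0.296296)
  = −0.75 × (-1.216396) = 0.912297 substitutions/site.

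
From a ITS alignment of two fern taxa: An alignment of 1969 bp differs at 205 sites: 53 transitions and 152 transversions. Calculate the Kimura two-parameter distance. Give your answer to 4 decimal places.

P = 53/1969 ≈ 0.026917 and Q = 152/1969 ≈ 0.077197.
Under the Kimura two-parameter model, d = −½ ln(1 − 2P − Q) − ¼ ln(1 − 2Q).
1 − 2P − Q = 0.868969, giving −½ ln(0.868969) = 0.070224.
1 − 2Q = 0.845606, giving −¼ ln(0.845606) = 0.041925.
d = 0.070224 + 0.041925 = 0.112149.

0.1121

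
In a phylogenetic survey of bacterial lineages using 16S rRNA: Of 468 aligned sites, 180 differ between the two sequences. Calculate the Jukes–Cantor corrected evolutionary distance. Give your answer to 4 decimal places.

0.5393

p = 180/468 ≈ 0.384615.
d = −(3/4) ln(1 − 4p/3) = −0.75 ln(1 − 0.51282) = −0.75 ln(0.48718)
  = −0.75 × (-0.719122) = 0.539342 substitutions/site.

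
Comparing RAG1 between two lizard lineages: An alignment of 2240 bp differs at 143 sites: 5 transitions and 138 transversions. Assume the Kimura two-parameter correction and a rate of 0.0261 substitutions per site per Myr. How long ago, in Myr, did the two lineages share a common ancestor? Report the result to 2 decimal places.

P = 5/2240 ≈ 0.002232 and Q = 138/2240 ≈ 0.061607.
Under the Kimura two-parameter model, d = −½ ln(1 − 2P − Q) − ¼ ln(1 − 2Q).
1 − 2P − Q = 0.933929, giving −½ ln(0.933929) = 0.034177.
1 − 2Q = 0.876786, giving −¼ ln(0.876786) = 0.032873.
d = 0.034177 + 0.032873 = 0.067050.
Under a molecular clock d = 2μt, so t = d/(2μ) = 0.067050 / (2 × 0.0261) = 1.28 Myr.

1.28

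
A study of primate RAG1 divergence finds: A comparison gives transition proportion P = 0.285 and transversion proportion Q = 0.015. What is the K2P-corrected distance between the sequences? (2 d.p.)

Under the Kimura two-parameter model, d = −½ ln(1 − 2P − Q) − ¼ ln(1 − 2Q).
1 − 2P − Q = 0.415, giving −½ ln(0.415) = 0.439738.
1 − 2Q = 0.97, giving −¼ ln(0.97) = 0.007615.
d = 0.439738 + 0.007615 = 0.447353.

0.45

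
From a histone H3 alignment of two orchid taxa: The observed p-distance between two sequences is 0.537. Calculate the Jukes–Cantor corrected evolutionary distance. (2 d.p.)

d = −(3/4) ln(1 − 4p/3) = −0.75 ln(1 − 0.716) = −0.75 ln(0.284)
  = −0.75 × (-1.258781) = 0.944086 substitutions/site.

0.94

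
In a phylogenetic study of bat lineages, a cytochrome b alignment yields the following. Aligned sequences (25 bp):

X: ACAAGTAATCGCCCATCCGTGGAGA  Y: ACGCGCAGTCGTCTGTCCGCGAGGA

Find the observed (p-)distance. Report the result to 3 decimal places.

0.400

The sequences differ at 10 of 25 positions (sites 3, 4, 6, 8, 12, 14, 15, 20, 22, 23).
p = 10/25 = 0.400.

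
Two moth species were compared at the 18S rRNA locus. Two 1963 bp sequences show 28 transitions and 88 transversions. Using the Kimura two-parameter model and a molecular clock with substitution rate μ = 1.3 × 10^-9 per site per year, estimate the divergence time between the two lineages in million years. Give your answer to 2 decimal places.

P = 28/1963 ≈ 0.014264 and Q = 88/1963 ≈ 0.044829.
Under the Kimura two-parameter model, d = −½ ln(1 − 2P − Q) − ¼ ln(1 − 2Q).
1 − 2P − Q = 0.926643, giving −½ ln(0.926643) = 0.038093.
1 − 2Q = 0.910342, giving −¼ ln(0.910342) = 0.023484.
d = 0.038093 + 0.023484 = 0.061577.
Under a molecular clock d = 2μt, so t = d/(2μ) = 0.061577 / (2 × 1.3 × 10^-9) = 23.68 million years.

23.68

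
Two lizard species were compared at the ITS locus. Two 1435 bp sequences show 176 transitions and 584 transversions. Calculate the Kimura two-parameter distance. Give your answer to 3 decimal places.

0.949

P = 176/1435 ≈ 0.122648 and Q = 584/1435 ≈ 0.406969.
Under the Kimura two-parameter model, d = −½ ln(1 − 2P − Q) − ¼ ln(1 − 2Q).
1 − 2P − Q = 0.347735, giving −½ ln(0.347735) = 0.528157.
1 − 2Q = 0.186062, giving −¼ ln(0.186062) = 0.420419.
d = 0.528157 + 0.420419 = 0.948576.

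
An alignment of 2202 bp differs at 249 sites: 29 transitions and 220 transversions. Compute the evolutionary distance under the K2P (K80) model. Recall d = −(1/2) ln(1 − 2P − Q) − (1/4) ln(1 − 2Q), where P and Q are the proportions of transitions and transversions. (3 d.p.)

0.123

P = 29/2202 ≈ 0.01317 and Q = 220/2202 ≈ 0.099909.
Under the Kimura two-parameter model, d = −½ ln(1 − 2P − Q) − ¼ ln(1 − 2Q).
1 − 2P − Q = 0.873751, giving −½ ln(0.873751) = 0.067480.
1 − 2Q = 0.800182, giving −¼ ln(0.800182) = 0.055729.
d = 0.067480 + 0.055729 = 0.123209.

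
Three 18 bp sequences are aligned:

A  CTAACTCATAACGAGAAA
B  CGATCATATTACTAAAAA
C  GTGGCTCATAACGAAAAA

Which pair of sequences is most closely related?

A–B: 7/18 differ, p = 0.389, d = 0.548.
A–C: 4/18 differ, p = 0.222, d = 0.264.
B–C: 8/18 differ, p = 0.444, d = 0.673.
The smallest distance is between A and C.

A and C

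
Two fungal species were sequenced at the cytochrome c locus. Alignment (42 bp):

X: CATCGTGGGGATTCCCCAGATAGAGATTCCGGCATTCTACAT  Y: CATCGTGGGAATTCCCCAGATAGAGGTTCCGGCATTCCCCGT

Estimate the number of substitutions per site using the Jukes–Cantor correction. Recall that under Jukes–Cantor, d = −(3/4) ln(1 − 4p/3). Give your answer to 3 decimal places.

0.130

The sequences differ at 5 of 42 sites (10, 26, 38, 39, 41), so p = 5/42 ≈ 0.119048.
d = −(3/4) ln(1 − 4p/3) = −0.75 ln(1 − 0.158731) = −0.75 ln(0.841269)
  = −0.75 × (-0.172844) = 0.129633 substitutions/site.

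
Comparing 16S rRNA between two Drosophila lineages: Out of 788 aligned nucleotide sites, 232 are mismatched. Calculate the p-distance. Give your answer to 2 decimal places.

p = 232/788 = 0.294416… ≈ 0.29 (to 2 d.p.).

0.29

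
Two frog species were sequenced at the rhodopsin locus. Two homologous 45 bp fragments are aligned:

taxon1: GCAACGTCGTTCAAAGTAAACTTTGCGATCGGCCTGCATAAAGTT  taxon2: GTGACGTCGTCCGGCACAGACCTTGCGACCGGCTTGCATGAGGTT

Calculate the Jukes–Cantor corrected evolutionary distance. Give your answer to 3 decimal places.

The sequences differ at 14 of 45 sites, so p = 14/45 ≈ 0.311111.
d = −(3/4) ln(1 − 4p/3) = −0.75 ln(1 − 0.414815) = −0.75 ln(0.585185)
  = −0.75 × (-0.535827) = 0.401870 substitutions/site.

0.402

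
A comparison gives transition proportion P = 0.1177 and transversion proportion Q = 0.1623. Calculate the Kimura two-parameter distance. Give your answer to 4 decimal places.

0.3516

Under the Kimura two-parameter model, d = −½ ln(1 − 2P − Q) − ¼ ln(1 − 2Q).
1 − 2P − Q = 0.6023, giving −½ ln(0.6023) = 0.253500.
1 − 2Q = 0.6754, giving −¼ ln(0.6754) = 0.098113.
d = 0.253500 + 0.098113 = 0.351613.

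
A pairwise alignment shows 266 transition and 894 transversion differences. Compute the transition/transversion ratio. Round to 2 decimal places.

R = 266/894 = 0.297539… ≈ 0.30 (to 2 d.p.).

0.30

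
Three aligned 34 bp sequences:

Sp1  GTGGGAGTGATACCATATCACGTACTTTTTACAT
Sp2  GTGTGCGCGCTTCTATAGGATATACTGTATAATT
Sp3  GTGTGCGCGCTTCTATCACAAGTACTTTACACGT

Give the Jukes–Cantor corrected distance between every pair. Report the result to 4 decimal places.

Sp1–Sp2: 14/34 sites differ → p ≈ 0.411765, d = −0.75 ln(1 − 0.54902) = 0.597249 ≈ 0.5972.
Sp1–Sp3: 12/34 sites differ → p ≈ 0.352941, d = −0.75 ln(1 − 0.470588) = 0.476991 ≈ 0.4770.
Sp2–Sp3: 9/34 sites differ → p ≈ 0.264706, d = −0.75 ln(1 − 0.352941) = 0.326488 ≈ 0.3265.

d(Sp1,Sp2) = 0.5972, d(Sp1,Sp3) = 0.4770, d(Sp2,Sp3) = 0.3265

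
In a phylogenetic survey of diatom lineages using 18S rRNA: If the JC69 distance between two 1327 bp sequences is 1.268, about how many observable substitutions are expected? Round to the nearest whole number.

Invert JC69: p = (3/4)(1 − e^(−4d/3)) = 0.75 × (1 − e^(-1.690667)) = 0.75 × (1 − 0.184396) = 0.611703.
Expected differing sites = pL ≈ 0.611703 × 1327 = 811.729881 ≈ 812.

812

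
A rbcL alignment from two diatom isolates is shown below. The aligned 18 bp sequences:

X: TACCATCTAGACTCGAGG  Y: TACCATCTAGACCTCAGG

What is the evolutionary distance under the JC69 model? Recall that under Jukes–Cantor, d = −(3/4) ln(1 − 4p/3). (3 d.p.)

0.188

The sequences differ at 3 of 18 sites (13, 14, 15), so p = 3/18 ≈ 0.166667.
d = −(3/4) ln(1 − 4p/3) = −0.75 ln(1 − 0.222223) = −0.75 ln(0.777777)
  = −0.75 × (-0.251315) = 0.188486 substitutions/site.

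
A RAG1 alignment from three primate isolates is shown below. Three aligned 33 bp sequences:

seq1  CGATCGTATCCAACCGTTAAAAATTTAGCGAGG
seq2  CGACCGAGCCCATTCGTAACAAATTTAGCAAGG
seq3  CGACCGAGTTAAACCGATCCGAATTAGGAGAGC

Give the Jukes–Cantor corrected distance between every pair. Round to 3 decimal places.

seq1–seq2: 9/33 sites differ → p ≈ 0.272727, d = −0.75 ln(1 − 0.363636) = 0.338988 ≈ 0.339.
seq1–seq3: 13/33 sites differ → p ≈ 0.393939, d = −0.75 ln(1 − 0.525252) = 0.558728 ≈ 0.559.
seq2–seq3: 14/33 sites differ → p ≈ 0.424242, d = −0.75 ln(1 − 0.565656) = 0.625439 ≈ 0.625.

d(seq1,seq2) = 0.339, d(seq1,seq3) = 0.559, d(seq2,seq3) = 0.625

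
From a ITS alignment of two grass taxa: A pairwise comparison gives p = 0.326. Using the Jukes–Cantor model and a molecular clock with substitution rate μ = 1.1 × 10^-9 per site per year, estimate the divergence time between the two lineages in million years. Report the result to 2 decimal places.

194.43

d = −(3/4) ln(1 − 4p/3) = −0.75 ln(1 − 0.434667) = −0.75 ln(0.565333)
  = −0.75 × (-0.570340) = 0.427755 substitutions/site.
Under a molecular clock d = 2μt, so t = d/(2μ) = 0.427755 / (2 × 1.1 × 10^-9) = 194.43 million years.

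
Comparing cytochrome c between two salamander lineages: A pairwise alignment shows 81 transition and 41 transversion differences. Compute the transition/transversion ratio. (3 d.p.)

R = 81/41 = 1.975609… ≈ 1.976 (to 3 d.p.).

1.976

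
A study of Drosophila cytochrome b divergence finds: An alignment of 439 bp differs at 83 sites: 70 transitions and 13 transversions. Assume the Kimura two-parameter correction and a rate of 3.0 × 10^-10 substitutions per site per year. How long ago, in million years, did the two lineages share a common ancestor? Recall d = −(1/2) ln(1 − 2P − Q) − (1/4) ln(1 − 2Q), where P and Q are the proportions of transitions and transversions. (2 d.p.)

382.53

P = 70/439 ≈ 0.159453 and Q = 13/439 ≈ 0.029613.
Under the Kimura two-parameter model, d = −½ ln(1 − 2P − Q) − ¼ ln(1 − 2Q).
1 − 2P − Q = 0.651481, giving −½ ln(0.651481) = 0.214254.
1 − 2Q = 0.940774, giving −¼ ln(0.940774) = 0.015263.
d = 0.214254 + 0.015263 = 0.229517.
Under a molecular clock d = 2μt, so t = d/(2μ) = 0.229517 / (2 × 3.0 × 10^-10) = 382.53 million years.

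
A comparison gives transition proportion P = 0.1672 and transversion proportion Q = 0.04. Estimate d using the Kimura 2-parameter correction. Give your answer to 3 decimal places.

0.255

Under the Kimura two-parameter model, d = −½ ln(1 − 2P − Q) − ¼ ln(1 − 2Q).
1 − 2P − Q = 0.6256, giving −½ ln(0.6256) = 0.234522.
1 − 2Q = 0.92, giving −¼ ln(0.92) = 0.020845.
d = 0.234522 + 0.020845 = 0.255367.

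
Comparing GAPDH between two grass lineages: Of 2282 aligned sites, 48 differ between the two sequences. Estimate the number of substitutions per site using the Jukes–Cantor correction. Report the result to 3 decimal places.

p = 48/2282 ≈ 0.021034.
d = −(3/4) ln(1 − 4p/3) = −0.75 ln(1 − 0.028045) = −0.75 ln(0.971955)
  = −0.75 × (-0.028446) = 0.021335 substitutions/site.

0.021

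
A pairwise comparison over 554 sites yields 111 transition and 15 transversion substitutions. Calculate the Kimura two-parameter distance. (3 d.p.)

P = 111/554 ≈ 0.200361 and Q = 15/554 ≈ 0.027076.
Under the Kimura two-parameter model, d = −½ ln(1 − 2P − Q) − ¼ ln(1 − 2Q).
1 − 2P − Q = 0.572202, giving −½ ln(0.572202) = 0.279132.
1 − 2Q = 0.945848, giving −¼ ln(0.945848) = 0.013918.
d = 0.279132 + 0.013918 = 0.293050.

0.293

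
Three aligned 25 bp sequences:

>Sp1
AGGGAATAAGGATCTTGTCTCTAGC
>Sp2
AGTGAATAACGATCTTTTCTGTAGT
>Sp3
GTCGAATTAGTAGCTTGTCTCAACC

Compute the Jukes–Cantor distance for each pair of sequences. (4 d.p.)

Sp1–Sp2: 5/25 sites differ → p = 0.2, d = −0.75 ln(1 − 0.266667) = 0.232617 ≈ 0.2326.
Sp1–Sp3: 8/25 sites differ → p = 0.32, d = −0.75 ln(1 − 0.426667) = 0.417216 ≈ 0.4172.
Sp2–Sp3: 12/25 sites differ → p = 0.48, d = −0.75 ln(1 − 0.64) = 0.766238 ≈ 0.7662.

d(Sp1,Sp2) = 0.2326, d(Sp1,Sp3) = 0.4172, d(Sp2,Sp3) = 0.7662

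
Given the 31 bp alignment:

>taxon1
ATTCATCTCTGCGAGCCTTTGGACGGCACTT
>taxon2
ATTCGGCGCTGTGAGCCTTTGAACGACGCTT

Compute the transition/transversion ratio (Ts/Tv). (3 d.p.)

2.500

Transitions are A↔G and C↔T; transversions are all other mismatches.
Transitions: 5. Transversions: 2.
R = 5/2 = 2.500.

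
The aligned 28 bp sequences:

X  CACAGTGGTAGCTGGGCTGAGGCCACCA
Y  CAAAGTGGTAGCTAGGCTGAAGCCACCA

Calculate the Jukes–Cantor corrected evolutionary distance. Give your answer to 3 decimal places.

0.116

The sequences differ at 3 of 28 sites (3, 14, 21), so p = 3/28 ≈ 0.107143.
d = −(3/4) ln(1 − 4p/3) = −0.75 ln(1 − 0.142857) = −0.75 ln(0.857143)
  = −0.75 × (-0.154151) = 0.115613 substitutions/site.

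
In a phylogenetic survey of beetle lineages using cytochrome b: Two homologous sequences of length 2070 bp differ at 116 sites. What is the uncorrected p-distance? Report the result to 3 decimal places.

0.056

p = 116/2070 = 0.056038… ≈ 0.056 (to 3 d.p.).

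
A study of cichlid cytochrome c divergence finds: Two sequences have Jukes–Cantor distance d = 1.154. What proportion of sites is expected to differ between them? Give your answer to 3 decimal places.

p = (3/4)(1 − e^(−4d/3)) = 0.75 × (1 − e^(-1.538667)) = 0.75 × (1 − 0.214667) = 0.589000.

0.589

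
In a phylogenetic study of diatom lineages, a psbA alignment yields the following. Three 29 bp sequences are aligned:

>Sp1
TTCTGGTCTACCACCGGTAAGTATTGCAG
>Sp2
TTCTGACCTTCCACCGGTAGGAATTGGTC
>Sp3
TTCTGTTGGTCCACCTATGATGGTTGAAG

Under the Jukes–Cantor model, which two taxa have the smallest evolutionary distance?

Sp1 and Sp2

Sp1–Sp2: 8/29 differ, p = 0.276, d = 0.344.
Sp1–Sp3: 11/29 differ, p = 0.379, d = 0.529.
Sp2–Sp3: 14/29 differ, p = 0.483, d = 0.774.
The smallest distance is between Sp1 and Sp2.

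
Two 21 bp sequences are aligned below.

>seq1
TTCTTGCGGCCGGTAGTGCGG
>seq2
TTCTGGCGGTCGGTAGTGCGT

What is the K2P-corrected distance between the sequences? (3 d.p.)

0.158

Of 21 sites, 1 differences are transitions and 2 are transversions, so P = 1/21 ≈ 0.047619 and Q = 2/21 ≈ 0.095238.
Under the Kimura two-parameter model, d = −½ ln(1 − 2P − Q) − ¼ ln(1 − 2Q).
1 − 2P − Q = 0.809524, giving −½ ln(0.809524) = 0.105654.
1 − 2Q = 0.809524, giving −¼ ln(0.809524) = 0.052827.
d = 0.105654 + 0.052827 = 0.158481.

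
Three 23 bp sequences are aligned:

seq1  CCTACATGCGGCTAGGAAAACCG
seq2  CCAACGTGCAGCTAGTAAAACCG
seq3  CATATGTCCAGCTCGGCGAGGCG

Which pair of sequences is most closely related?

seq1 and seq2

seq1–seq2: 4/23 differ, p = 0.174, d = 0.198.
seq1–seq3: 10/23 differ, p = 0.435, d = 0.650.
seq2–seq3: 10/23 differ, p = 0.435, d = 0.650.
The smallest distance is between seq1 and seq2.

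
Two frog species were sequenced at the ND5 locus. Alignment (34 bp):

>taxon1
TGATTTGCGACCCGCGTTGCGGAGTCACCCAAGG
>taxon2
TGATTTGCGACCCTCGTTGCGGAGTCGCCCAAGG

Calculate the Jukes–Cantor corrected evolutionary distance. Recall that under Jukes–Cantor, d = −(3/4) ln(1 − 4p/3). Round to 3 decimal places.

0.061

The sequences differ at 2 of 34 sites (14, 27), so p = 2/34 ≈ 0.058824.
d = −(3/4) ln(1 − 4p/3) = −0.75 ln(1 − 0.078432) = −0.75 ln(0.921568)
  = −0.75 × (-0.081679) = 0.061259 substitutions/site.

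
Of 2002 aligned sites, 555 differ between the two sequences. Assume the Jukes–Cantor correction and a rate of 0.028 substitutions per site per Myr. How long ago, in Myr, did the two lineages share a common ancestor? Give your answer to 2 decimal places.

p = 555/2002 ≈ 0.277223.
d = −(3/4) ln(1 − 4p/3) = −0.75 ln(1 − 0.369631) = −0.75 ln(0.630369)
  = −0.75 × (-0.461450) = 0.346088 substitutions/site.
Under a molecular clock d = 2μt, so t = d/(2μ) = 0.346088 / (2 × 0.028) = 6.18 Myr.

6.18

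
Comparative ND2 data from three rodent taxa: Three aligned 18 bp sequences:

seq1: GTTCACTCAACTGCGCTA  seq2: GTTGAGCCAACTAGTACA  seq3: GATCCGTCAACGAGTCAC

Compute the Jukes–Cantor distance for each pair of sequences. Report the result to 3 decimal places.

d(seq1,seq2) = 0.673, d(seq1,seq3) = 0.824, d(seq2,seq3) = 0.673

seq1–seq2: 8/18 sites differ → p ≈ 0.444444, d = −0.75 ln(1 − 0.592592) = 0.673455 ≈ 0.673.
seq1–seq3: 9/18 sites differ → p = 0.5, d = −0.75 ln(1 − 0.666667) = 0.823960 ≈ 0.824.
seq2–seq3: 8/18 sites differ → p ≈ 0.444444, d = −0.75 ln(1 − 0.592592) = 0.673455 ≈ 0.673.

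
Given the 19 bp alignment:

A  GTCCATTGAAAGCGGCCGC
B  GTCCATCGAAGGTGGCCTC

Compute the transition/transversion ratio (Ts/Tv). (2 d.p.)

3.00

Transitions are A↔G and C↔T; transversions are all other mismatches.
Transitions: 3. Transversions: 1.
R = 3/1 = 3.00.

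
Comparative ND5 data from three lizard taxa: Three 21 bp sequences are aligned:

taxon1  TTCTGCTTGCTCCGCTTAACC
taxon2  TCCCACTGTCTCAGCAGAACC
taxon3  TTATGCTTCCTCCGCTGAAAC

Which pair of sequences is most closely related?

taxon1 and taxon3

taxon1–taxon2: 8/21 differ, p = 0.381, d = 0.532.
taxon1–taxon3: 4/21 differ, p = 0.190, d = 0.220.
taxon2–taxon3: 9/21 differ, p = 0.429, d = 0.635.
The smallest distance is between taxon1 and taxon3.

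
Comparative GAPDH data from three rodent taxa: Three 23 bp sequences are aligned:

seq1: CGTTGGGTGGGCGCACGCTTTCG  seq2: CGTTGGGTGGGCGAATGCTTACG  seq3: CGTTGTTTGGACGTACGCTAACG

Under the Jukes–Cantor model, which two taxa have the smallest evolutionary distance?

seq1–seq2: 3/23 differ, p = 0.130, d = 0.143.
seq1–seq3: 6/23 differ, p = 0.261, d = 0.321.
seq2–seq3: 6/23 differ, p = 0.261, d = 0.321.
The smallest distance is between seq1 and seq2.

seq1 and seq2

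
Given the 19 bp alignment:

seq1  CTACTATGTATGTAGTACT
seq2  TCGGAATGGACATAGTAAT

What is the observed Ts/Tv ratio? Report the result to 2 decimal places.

1.25

Transitions are A↔G and C↔T; transversions are all other mismatches.
Transitions: 5. Transversions: 4.
R = 5/4 = 1.25.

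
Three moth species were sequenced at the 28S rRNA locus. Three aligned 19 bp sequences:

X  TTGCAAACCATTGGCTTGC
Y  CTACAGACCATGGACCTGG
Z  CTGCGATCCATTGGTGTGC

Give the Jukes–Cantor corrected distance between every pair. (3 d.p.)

d(X,Y) = 0.507, d(X,Z) = 0.324, d(Y,Z) = 0.749

X–Y: 7/19 sites differ → p ≈ 0.368421, d = −0.75 ln(1 − 0.491228) = 0.506816 ≈ 0.507.
X–Z: 5/19 sites differ → p ≈ 0.263158, d = −0.75 ln(1 − 0.350877) = 0.324100 ≈ 0.324.
Y–Z: 9/19 sites differ → p ≈ 0.473684, d = −0.75 ln(1 − 0.631579) = 0.748897 ≈ 0.749.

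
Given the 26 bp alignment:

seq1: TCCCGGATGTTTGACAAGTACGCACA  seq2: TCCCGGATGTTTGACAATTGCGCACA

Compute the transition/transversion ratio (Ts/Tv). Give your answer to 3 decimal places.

Transitions are A↔G and C↔T; transversions are all other mismatches.
Transitions: 1. Transversions: 1.
R = 1/1 = 1.000.

1.000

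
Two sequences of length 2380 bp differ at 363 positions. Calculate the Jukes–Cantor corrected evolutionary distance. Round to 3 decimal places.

p = 363/2380 ≈ 0.152521.
d = −(3/4) ln(1 − 4p/3) = −0.75 ln(1 − 0.203361) = −0.75 ln(0.796639)
  = −0.75 × (-0.227354) = 0.170516 substitutions/site.

0.171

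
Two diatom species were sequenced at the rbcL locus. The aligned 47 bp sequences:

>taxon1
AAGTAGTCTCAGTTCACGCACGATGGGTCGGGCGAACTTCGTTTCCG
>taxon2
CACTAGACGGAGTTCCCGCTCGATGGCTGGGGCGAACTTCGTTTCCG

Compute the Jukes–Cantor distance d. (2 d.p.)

0.22

The sequences differ at 9 of 47 sites (1, 3, 7, 9, 10, 16, 20, 27, 29), so p = 9/47 ≈ 0.191489.
d = −(3/4) ln(1 − 4p/3) = −0.75 ln(1 − 0.255319) = −0.75 ln(0.744681)
  = −0.75 × (-0.294799) = 0.221099 substitutions/site.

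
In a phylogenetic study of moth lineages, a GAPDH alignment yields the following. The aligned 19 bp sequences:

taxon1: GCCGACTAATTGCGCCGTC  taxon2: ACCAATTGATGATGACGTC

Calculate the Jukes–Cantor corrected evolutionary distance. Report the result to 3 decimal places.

0.618

The sequences differ at 8 of 19 sites (1, 4, 6, 8, 11, 12, 13, 15), so p = 8/19 ≈ 0.421053.
d = −(3/4) ln(1 − 4p/3) = −0.75 ln(1 − 0.561404) = −0.75 ln(0.438596)
  = −0.75 × (-0.824177) = 0.618133 substitutions/site.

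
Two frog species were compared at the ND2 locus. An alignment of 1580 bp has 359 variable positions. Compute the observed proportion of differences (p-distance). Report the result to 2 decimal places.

p = 359/1580 = 0.227215… ≈ 0.23 (to 2 d.p.).

0.23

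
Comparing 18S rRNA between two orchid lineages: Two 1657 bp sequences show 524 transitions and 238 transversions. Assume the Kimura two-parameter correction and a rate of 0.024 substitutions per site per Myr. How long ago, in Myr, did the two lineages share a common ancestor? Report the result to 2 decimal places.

P = 524/1657 ≈ 0.316234 and Q = 238/1657 ≈ 0.143633.
Under the Kimura two-parameter model, d = −½ ln(1 − 2P − Q) − ¼ ln(1 − 2Q).
1 − 2P − Q = 0.223899, giving −½ ln(0.223899) = 0.748280.
1 − 2Q = 0.712734, giving −¼ ln(0.712734) = 0.084662.
d = 0.748280 + 0.084662 = 0.832942.
Under a molecular clock d = 2μt, so t = d/(2μ) = 0.832942 / (2 × 0.024) = 17.35 Myr.

17.35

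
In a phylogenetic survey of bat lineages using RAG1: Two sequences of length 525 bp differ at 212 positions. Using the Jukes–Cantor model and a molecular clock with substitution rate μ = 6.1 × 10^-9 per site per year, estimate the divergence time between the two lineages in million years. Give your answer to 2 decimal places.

47.53

p = 212/525 ≈ 0.40381.
d = −(3/4) ln(1 − 4p/3) = −0.75 ln(1 − 0.538413) = −0.75 ln(0.461587)
  = −0.75 × (-0.773085) = 0.579814 substitutions/site.
Under a molecular clock d = 2μt, so t = d/(2μ) = 0.579814 / (2 × 6.1 × 10^-9) = 47.53 million years.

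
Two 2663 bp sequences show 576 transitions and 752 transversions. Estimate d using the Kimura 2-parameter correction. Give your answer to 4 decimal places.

0.8356

P = 576/2663 ≈ 0.216297 and Q = 752/2663 ≈ 0.282388.
Under the Kimura two-parameter model, d = −½ ln(1 − 2P − Q) − ¼ ln(1 − 2Q).
1 − 2P − Q = 0.285018, giving −½ ln(0.285018) = 0.627601.
1 − 2Q = 0.435224, giving −¼ ln(0.435224) = 0.207974.
d = 0.627601 + 0.207974 = 0.835575.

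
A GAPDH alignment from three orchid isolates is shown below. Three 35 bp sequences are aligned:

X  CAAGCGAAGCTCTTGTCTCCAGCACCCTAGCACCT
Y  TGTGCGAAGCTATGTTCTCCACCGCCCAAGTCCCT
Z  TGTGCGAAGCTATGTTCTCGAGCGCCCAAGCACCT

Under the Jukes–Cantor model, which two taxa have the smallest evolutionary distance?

X–Y: 11/35 differ, p = 0.314, d = 0.407.
X–Z: 9/35 differ, p = 0.257, d = 0.315.
Y–Z: 4/35 differ, p = 0.114, d = 0.124.
The smallest distance is between Y and Z.

Y and Z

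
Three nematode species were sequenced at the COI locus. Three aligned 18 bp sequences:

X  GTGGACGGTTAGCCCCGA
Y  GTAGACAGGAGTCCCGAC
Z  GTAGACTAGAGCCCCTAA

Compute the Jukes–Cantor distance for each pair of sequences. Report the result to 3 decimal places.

d(X,Y) = 0.824, d(X,Z) = 0.824, d(Y,Z) = 0.347

X–Y: 9/18 sites differ → p = 0.5, d = −0.75 ln(1 − 0.666667) = 0.823960 ≈ 0.824.
X–Z: 9/18 sites differ → p = 0.5, d = −0.75 ln(1 − 0.666667) = 0.823960 ≈ 0.824.
Y–Z: 5/18 sites differ → p ≈ 0.277778, d = −0.75 ln(1 − 0.370371) = 0.346968 ≈ 0.347.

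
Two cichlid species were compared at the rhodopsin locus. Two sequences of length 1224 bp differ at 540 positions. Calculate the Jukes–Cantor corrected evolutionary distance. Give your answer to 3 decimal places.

0.665

p = 540/1224 ≈ 0.441176.
d = −(3/4) ln(1 − 4p/3) = −0.75 ln(1 − 0.588235) = −0.75 ln(0.411765)
  = −0.75 × (-0.887302) = 0.665477 substitutions/site.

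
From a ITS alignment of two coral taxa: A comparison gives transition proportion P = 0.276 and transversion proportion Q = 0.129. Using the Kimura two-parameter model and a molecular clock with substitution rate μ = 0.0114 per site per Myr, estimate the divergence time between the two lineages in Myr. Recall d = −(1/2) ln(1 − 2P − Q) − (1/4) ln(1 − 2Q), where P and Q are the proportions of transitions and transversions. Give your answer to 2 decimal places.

28.33

Under the Kimura two-parameter model, d = −½ ln(1 − 2P − Q) − ¼ ln(1 − 2Q).
1 − 2P − Q = 0.319, giving −½ ln(0.319) = 0.571282.
1 − 2Q = 0.742, giving −¼ ln(0.742) = 0.074602.
d = 0.571282 + 0.074602 = 0.645884.
Under a molecular clock d = 2μt, so t = d/(2μ) = 0.645884 / (2 × 0.0114) = 28.33 Myr.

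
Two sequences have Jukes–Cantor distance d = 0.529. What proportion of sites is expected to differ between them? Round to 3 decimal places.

p = (3/4)(1 − e^(−4d/3)) = 0.75 × (1 − e^(-0.705333)) = 0.75 × (1 − 0.493944) = 0.379542.

0.380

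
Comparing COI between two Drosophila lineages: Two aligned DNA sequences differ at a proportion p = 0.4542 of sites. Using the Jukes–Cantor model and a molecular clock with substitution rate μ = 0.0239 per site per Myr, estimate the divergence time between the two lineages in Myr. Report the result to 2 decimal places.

d = −(3/4) ln(1 − 4p/3) = −0.75 ln(1 − 0.6056) = −0.75 ln(0.3944)
  = −0.75 × (-0.930390) = 0.697793 substitutions/site.
Under a molecular clock d = 2μt, so t = d/(2μ) = 0.697793 / (2 × 0.0239) = 14.60 Myr.

14.60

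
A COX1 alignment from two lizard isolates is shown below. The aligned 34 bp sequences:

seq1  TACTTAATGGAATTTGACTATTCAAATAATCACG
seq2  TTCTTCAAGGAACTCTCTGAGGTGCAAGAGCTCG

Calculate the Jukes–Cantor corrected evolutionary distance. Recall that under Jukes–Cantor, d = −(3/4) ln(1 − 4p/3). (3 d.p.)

0.918

The sequences differ at 18 of 34 sites, so p = 18/34 ≈ 0.529412.
d = −(3/4) ln(1 − 4p/3) = −0.75 ln(1 − 0.705883) = −0.75 ln(0.294117)
  = −0.75 × (-1.223778) = 0.917834 substitutions/site.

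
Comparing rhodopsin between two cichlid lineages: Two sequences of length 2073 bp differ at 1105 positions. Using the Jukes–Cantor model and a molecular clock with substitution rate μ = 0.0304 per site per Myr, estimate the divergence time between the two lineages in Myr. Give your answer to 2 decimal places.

15.30

p = 1105/2073 ≈ 0.533044.
d = −(3/4) ln(1 − 4p/3) = −0.75 ln(1 − 0.710725) = −0.75 ln(0.289275)
  = −0.75 × (-1.240377) = 0.930283 substitutions/site.
Under a molecular clock d = 2μt, so t = d/(2μ) = 0.930283 / (2 × 0.0304) = 15.30 Myr.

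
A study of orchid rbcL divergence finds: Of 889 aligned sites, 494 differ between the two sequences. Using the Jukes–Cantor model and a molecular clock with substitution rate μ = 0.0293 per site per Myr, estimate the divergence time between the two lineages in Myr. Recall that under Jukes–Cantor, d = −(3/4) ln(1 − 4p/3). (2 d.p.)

17.29

p = 494/889 ≈ 0.555681.
d = −(3/4) ln(1 − 4p/3) = −0.75 ln(1 − 0.740908) = −0.75 ln(0.259092)
  = −0.75 × (-1.350572) = 1.012929 substitutions/site.
Under a molecular clock d = 2μt, so t = d/(2μ) = 1.012929 / (2 × 0.0293) = 17.29 Myr.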